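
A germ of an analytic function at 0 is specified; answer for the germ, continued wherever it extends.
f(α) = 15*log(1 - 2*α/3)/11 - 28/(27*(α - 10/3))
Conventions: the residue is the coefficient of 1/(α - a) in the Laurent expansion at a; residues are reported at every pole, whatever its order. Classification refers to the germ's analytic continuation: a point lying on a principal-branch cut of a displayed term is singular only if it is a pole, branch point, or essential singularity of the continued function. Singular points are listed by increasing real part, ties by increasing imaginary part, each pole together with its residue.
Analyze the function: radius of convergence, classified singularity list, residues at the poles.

Radius of convergence at 0: 3/2.
At 3/2: a logarithmic branch point.
At 10/3: a pole of order 1; residue -28/27.

Denominator factor (α - 10/3): pole of order 1 at 10/3, modulus 10/3.
Branch term (15/11)*log(1 - α/(3/2)): its argument vanishes at α = 3/2, a logarithmic branch point, modulus 3/2.
The radius of convergence is the smallest modulus among the singular points: 3/2.
The branch term is analytic at 10/3 and contributes nothing to the residue; only the rational part matters.
At the order-1 pole 10/3 set g(α) = (α - (10/3))*(rational part) = -28/27.
Simple pole: residue = g(a) at a = 10/3, which is -28/27.
List the singular points by increasing real part (a conjugate pair: the negative imaginary part first).


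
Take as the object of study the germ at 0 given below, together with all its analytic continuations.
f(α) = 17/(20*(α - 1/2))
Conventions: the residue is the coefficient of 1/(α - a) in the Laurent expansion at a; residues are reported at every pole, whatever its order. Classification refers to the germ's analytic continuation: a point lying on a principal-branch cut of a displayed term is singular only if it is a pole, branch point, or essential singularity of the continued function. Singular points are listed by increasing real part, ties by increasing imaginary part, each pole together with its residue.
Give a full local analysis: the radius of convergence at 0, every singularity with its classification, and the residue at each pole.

Radius of convergence at 0: 1/2.
At 1/2: a pole of order 1; residue 17/20.

Denominator factor (α - 1/2): pole of order 1 at 1/2, modulus 1/2.
The radius of convergence is the smallest modulus among the singular points: 1/2.
At the order-1 pole 1/2 set g(α) = (α - (1/2))*f(α) = 17/20.
Simple pole: residue = g(a) at a = 1/2, which is 17/20.


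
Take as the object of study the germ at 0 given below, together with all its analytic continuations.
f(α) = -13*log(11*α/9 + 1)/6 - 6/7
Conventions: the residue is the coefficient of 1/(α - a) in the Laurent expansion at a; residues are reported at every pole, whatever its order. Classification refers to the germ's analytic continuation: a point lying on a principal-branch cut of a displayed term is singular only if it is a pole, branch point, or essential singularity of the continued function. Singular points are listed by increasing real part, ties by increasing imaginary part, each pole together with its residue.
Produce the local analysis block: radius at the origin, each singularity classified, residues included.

Branch term (-13/6)*log(1 - α/(-9/11)): its argument vanishes at α = -9/11, a logarithmic branch point, modulus 9/11.
The radius of convergence is the smallest modulus among the singular points: 9/11.

Radius of convergence at 0: 9/11.
At -9/11: a logarithmic branch point.


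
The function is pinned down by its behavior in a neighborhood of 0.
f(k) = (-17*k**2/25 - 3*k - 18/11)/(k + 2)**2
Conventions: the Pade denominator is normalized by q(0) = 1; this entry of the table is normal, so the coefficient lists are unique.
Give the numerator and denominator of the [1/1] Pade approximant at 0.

Taylor coefficients needed (expand at 0): a_0 = -9/22, a_1 = -15/44, a_2 = 601/2200.
Write the denominator as Q(k) = 1 + q1*k. Requiring Q*f - P = O(k^3) with deg P <= 1 kills the coefficients of k^2..k^2 in Q*f:
  k^2: a_2 + q1*a_1 = 0, i.e. 601/2200 + (-15/44)*q1 = 0.
Solving this linear system: q1 = 601/750.
The numerator is Q*f truncated at degree 1: P0 = a_0 = -9/22; P1 = a_1 + q1*a_0 = -1839/2750.

The Pade approximant has numerator coefficients [-9/22, -1839/2750]; denominator coefficients [1, 601/750].


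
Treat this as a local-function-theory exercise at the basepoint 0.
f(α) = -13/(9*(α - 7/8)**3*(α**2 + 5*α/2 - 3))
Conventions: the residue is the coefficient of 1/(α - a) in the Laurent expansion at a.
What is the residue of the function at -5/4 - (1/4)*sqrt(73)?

The residue is -30857216/243 + (263644160/17739)*sqrt(73).

The factor α**2 + 5*α/2 - 3 splits as (α - a)(α - a') with a = -5/4 - (1/4)*sqrt(73), a' = -5/4 + (1/4)*sqrt(73). At the order-1 pole a set g(α) = (α - a)*f(α) = [-13/(9*(α - 7/8)**3)] / (α - a').
Simple pole: residue = g(a) at a = -5/4 - (1/4)*sqrt(73), which is -30857216/243 + (263644160/17739)*sqrt(73).


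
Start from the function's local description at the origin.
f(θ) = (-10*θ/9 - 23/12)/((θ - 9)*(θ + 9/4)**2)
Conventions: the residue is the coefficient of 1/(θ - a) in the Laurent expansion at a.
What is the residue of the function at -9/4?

At the order-2 pole -9/4 set g(θ) = (θ - (-9/4))^2*f(θ) = (-10*θ/9 - 23/12)/(θ - 9).
Order-2 pole: residue = g'(a); g'(-9/4) = 572/6075, so the residue is 572/6075.

The residue is 572/6075.


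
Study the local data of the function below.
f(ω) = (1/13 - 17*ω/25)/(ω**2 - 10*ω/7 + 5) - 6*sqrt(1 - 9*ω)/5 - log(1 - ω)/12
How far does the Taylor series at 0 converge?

The radius of convergence is 1/9.

Denominator factor (ω**2 - 10*ω/7 + 5): discriminant -880/49, complex-conjugate roots (5/7) + ((2/7)*sqrt(55))*i and (5/7) - ((2/7)*sqrt(55))*i; poles of order 1, moduli sqrt(5) and sqrt(5).
Branch term (-1/12)*log(1 - ω/(1)): its argument vanishes at ω = 1, a logarithmic branch point, modulus 1.
Branch term (-6/5)*sqrt(1 - ω/(1/9)): its argument vanishes at ω = 1/9, a square-root branch point, modulus 1/9.
The radius of convergence is the smallest modulus among the singular points: 1/9.


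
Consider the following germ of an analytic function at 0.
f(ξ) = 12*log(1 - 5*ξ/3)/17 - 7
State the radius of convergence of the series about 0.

The radius of convergence is 3/5.

Branch term (12/17)*log(1 - ξ/(3/5)): its argument vanishes at ξ = 3/5, a logarithmic branch point, modulus 3/5.
The radius of convergence is the smallest modulus among the singular points: 3/5.


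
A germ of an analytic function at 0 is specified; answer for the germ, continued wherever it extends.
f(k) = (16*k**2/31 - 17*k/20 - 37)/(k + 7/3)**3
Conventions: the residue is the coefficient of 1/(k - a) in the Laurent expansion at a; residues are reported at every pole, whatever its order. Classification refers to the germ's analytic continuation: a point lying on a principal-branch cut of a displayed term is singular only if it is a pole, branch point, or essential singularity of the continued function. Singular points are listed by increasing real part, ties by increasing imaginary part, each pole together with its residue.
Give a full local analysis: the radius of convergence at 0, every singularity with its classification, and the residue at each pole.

Radius of convergence at 0: 7/3.
At -7/3: a pole of order 3; residue 16/31.

Denominator factor (k + 7/3)^3: pole of order 3 at -7/3, modulus 7/3.
The radius of convergence is the smallest modulus among the singular points: 7/3.
At the order-3 pole -7/3 set g(k) = (k - (-7/3))^3*f(k) = 16*k**2/31 - 17*k/20 - 37.
Order-3 pole: residue = g''(a)/2; g''(-7/3) = 32/31, so the residue is 16/31.


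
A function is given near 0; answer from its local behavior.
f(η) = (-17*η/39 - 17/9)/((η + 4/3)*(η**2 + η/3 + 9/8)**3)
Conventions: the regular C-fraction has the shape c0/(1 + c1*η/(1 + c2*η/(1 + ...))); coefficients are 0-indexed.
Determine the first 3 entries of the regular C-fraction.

The regular C-fraction coefficients are [-2176/2187, 659/468, -537445/231309].

Taylor coefficients (expand at 0): a_0 = -2176/2187, a_1 = 358496/255879, a_2 = 8860264/6908733.
c0 = a_0 = -2176/2187. Peel one level at a time: if S = 1 + c*η/S' with S'(0) = 1, then c is the η-coefficient of S and S' = c*η/(S - 1).
S_1 = c0/f = 1 + (659/468)*η + (537445/164268)*η^2 + ...; c1 = 659/468.
S_2 = c1*η/(S_1 - 1) = 1 + (-537445/231309)*η + ...; c2 = -537445/231309.


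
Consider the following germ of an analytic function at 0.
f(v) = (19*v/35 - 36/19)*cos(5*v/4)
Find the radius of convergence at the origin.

The radius of convergence is infinite.

The factor cos(5*v/4) is entire and contributes no finite singular point.
The polynomial part has no poles.
No finite singular points: the Taylor series at 0 converges everywhere.


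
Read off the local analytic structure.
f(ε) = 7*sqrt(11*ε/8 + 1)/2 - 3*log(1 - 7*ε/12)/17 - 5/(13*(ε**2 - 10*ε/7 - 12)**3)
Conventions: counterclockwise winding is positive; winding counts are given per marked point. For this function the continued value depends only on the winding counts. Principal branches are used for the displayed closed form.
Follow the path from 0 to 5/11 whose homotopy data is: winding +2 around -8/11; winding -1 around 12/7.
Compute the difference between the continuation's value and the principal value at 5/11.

The rational part is single-valued and drops out of the difference; each branch term changes only by its own monodromy.
(7/2)*sqrt(1 - ε/(-8/11)): winding +2 is even, the square root returns to the same sheet, contribution 0.
(-3/17)*log(1 - ε/(12/7)): each positive loop around 12/7 adds 2*pi*i to the log, so winding -1 contributes (-3/17)*(-1)*2*pi*i = (6/17)*pi*i.
Summing the contributions at ε = 5/11 gives (6/17)*pi*i.

Continued minus principal equals (6/17)*pi*i.


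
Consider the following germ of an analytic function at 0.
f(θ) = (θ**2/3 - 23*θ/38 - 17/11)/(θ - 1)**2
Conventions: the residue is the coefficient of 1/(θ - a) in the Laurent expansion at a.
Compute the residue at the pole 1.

The residue is 7/114.

At the order-2 pole 1 set g(θ) = (θ - (1))^2*f(θ) = θ**2/3 - 23*θ/38 - 17/11.
Order-2 pole: residue = g'(a); g'(1) = 7/114, so the residue is 7/114.


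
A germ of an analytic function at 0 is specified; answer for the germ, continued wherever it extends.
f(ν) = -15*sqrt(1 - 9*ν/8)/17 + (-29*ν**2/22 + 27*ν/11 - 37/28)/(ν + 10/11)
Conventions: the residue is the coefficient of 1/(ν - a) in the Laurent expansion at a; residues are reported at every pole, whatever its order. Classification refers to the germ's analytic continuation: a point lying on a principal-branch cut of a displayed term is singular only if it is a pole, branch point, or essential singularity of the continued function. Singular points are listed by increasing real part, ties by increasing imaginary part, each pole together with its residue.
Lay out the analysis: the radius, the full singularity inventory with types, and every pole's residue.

Denominator factor (ν + 10/11): pole of order 1 at -10/11, modulus 10/11.
Branch term (-15/17)*sqrt(1 - ν/(8/9)): its argument vanishes at ν = 8/9, a square-root branch point, modulus 8/9.
The radius of convergence is the smallest modulus among the singular points: 8/9.
The branch term is analytic at -10/11 and contributes nothing to the residue; only the rational part matters.
At the order-1 pole -10/11 set g(ν) = (ν - (-10/11))*(rational part) = -29*ν**2/22 + 27*ν/11 - 37/28.
Simple pole: residue = g(a) at a = -10/11, which is -173007/37268.
List the singular points by increasing real part (a conjugate pair: the negative imaginary part first).

Radius of convergence at 0: 8/9.
At -10/11: a pole of order 1; residue -173007/37268.
At 8/9: an algebraic (square-root) branch point.


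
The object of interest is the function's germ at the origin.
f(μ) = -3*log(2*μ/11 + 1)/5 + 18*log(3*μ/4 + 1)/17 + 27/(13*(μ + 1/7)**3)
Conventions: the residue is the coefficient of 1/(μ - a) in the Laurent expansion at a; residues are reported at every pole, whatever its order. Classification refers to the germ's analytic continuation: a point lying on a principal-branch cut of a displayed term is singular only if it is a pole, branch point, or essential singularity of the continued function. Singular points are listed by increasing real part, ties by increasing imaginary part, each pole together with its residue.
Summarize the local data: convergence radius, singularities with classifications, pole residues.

Radius of convergence at 0: 1/7.
At -11/2: a logarithmic branch point.
At -4/3: a logarithmic branch point.
At -1/7: a pole of order 3; residue 0.

Denominator factor (μ + 1/7)^3: pole of order 3 at -1/7, modulus 1/7.
Branch term (18/17)*log(1 - μ/(-4/3)): its argument vanishes at μ = -4/3, a logarithmic branch point, modulus 4/3.
Branch term (-3/5)*log(1 - μ/(-11/2)): its argument vanishes at μ = -11/2, a logarithmic branch point, modulus 11/2.
The radius of convergence is the smallest modulus among the singular points: 1/7.
The branch terms are analytic at -1/7 and contribute nothing to the residue; only the rational part matters.
At the order-3 pole -1/7 set g(μ) = (μ - (-1/7))^3*(rational part) = 27/13.
Order-3 pole: residue = g''(a)/2; g''(-1/7) = 0, so the residue is 0.
List the singular points by increasing real part (a conjugate pair: the negative imaginary part first).


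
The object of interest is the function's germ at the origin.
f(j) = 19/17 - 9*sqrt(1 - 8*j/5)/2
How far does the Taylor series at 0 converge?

Branch term (-9/2)*sqrt(1 - j/(5/8)): its argument vanishes at j = 5/8, a square-root branch point, modulus 5/8.
The radius of convergence is the smallest modulus among the singular points: 5/8.

The radius of convergence is 5/8.


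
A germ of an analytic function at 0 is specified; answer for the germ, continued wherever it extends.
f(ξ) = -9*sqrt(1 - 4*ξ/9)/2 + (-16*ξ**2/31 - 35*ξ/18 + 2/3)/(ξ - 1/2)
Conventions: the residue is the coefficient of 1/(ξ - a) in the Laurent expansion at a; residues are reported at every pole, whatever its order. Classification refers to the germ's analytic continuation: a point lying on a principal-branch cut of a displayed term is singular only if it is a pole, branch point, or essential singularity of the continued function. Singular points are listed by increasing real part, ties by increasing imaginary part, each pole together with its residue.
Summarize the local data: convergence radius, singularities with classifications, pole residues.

Radius of convergence at 0: 1/2.
At 1/2: a pole of order 1; residue -485/1116.
At 9/4: an algebraic (square-root) branch point.

Denominator factor (ξ - 1/2): pole of order 1 at 1/2, modulus 1/2.
Branch term (-9/2)*sqrt(1 - ξ/(9/4)): its argument vanishes at ξ = 9/4, a square-root branch point, modulus 9/4.
The radius of convergence is the smallest modulus among the singular points: 1/2.
The branch term is analytic at 1/2 and contributes nothing to the residue; only the rational part matters.
At the order-1 pole 1/2 set g(ξ) = (ξ - (1/2))*(rational part) = -16*ξ**2/31 - 35*ξ/18 + 2/3.
Simple pole: residue = g(a) at a = 1/2, which is -485/1116.
List the singular points by increasing real part (a conjugate pair: the negative imaginary part first).


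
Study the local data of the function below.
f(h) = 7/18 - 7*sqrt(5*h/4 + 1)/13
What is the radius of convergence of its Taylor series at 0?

The radius of convergence is 4/5.

Branch term (-7/13)*sqrt(1 - h/(-4/5)): its argument vanishes at h = -4/5, a square-root branch point, modulus 4/5.
The radius of convergence is the smallest modulus among the singular points: 4/5.


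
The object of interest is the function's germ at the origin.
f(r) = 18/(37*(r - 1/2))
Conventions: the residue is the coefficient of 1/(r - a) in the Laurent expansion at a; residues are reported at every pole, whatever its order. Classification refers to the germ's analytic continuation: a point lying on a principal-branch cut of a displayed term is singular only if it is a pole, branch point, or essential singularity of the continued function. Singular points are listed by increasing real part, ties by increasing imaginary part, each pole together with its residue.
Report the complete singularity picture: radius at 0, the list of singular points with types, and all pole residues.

Radius of convergence at 0: 1/2.
At 1/2: a pole of order 1; residue 18/37.

Denominator factor (r - 1/2): pole of order 1 at 1/2, modulus 1/2.
The radius of convergence is the smallest modulus among the singular points: 1/2.
At the order-1 pole 1/2 set g(r) = (r - (1/2))*f(r) = 18/37.
Simple pole: residue = g(a) at a = 1/2, which is 18/37.


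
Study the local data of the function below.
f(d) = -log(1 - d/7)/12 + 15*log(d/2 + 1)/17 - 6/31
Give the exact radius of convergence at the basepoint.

The radius of convergence is 2.

Branch term (-1/12)*log(1 - d/(7)): its argument vanishes at d = 7, a logarithmic branch point, modulus 7.
Branch term (15/17)*log(1 - d/(-2)): its argument vanishes at d = -2, a logarithmic branch point, modulus 2.
The radius of convergence is the smallest modulus among the singular points: 2.


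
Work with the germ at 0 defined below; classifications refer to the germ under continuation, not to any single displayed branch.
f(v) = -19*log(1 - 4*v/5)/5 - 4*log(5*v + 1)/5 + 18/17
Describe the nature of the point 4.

There is no denominator, hence no pole anywhere.
Branch term log(1 - v/(-1/5)): argument at 4 is 21, nonzero, so 4 is not its branch point (a point on a principal cut is still regular for the continued germ).
Branch term log(1 - v/(5/4)): argument at 4 is -11/5, nonzero, so 4 is not its branch point (a point on a principal cut is still regular for the continued germ).
So the germ continues analytically to 4.

The point is a regular point.


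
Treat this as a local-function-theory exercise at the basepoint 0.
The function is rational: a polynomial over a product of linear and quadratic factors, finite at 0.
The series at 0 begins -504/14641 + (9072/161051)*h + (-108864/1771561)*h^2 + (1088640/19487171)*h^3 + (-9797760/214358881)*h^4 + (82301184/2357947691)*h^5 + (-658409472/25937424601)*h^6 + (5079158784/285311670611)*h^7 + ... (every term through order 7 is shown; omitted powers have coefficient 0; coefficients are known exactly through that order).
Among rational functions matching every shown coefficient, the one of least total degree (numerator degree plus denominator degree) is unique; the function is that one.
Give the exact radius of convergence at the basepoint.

No rational of total degree below 3 reproduces all 8 coefficients; solving the [0/3] Pade equations on them gives f(h) = -7/(33*(h + 11/6)**3), whose expansion matches every shown term.
Denominator factor (h + 11/6)^3: pole of order 3 at -11/6, modulus 11/6.
The radius of convergence is the smallest modulus among the singular points: 11/6.

The radius of convergence is 11/6.


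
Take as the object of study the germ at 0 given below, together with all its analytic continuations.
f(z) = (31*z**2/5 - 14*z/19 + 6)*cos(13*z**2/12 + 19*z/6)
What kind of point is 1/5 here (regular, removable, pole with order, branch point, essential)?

The point is a regular point.

There is no denominator, hence no pole anywhere.
The factor cos(13*z**2/12 + 19*z/6) is entire.
So the germ continues analytically to 1/5.


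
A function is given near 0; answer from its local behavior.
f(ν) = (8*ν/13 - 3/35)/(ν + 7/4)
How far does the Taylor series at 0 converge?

The radius of convergence is 7/4.

Denominator factor (ν + 7/4): pole of order 1 at -7/4, modulus 7/4.
The radius of convergence is the smallest modulus among the singular points: 7/4.


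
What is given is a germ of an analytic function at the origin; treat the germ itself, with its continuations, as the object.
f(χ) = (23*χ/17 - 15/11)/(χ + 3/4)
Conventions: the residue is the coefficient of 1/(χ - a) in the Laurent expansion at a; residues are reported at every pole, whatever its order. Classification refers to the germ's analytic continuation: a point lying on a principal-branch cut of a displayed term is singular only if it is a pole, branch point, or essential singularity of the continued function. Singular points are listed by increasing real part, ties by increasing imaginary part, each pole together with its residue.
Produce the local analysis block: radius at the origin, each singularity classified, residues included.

Denominator factor (χ + 3/4): pole of order 1 at -3/4, modulus 3/4.
The radius of convergence is the smallest modulus among the singular points: 3/4.
At the order-1 pole -3/4 set g(χ) = (χ - (-3/4))*f(χ) = 23*χ/17 - 15/11.
Simple pole: residue = g(a) at a = -3/4, which is -1779/748.

Radius of convergence at 0: 3/4.
At -3/4: a pole of order 1; residue -1779/748.


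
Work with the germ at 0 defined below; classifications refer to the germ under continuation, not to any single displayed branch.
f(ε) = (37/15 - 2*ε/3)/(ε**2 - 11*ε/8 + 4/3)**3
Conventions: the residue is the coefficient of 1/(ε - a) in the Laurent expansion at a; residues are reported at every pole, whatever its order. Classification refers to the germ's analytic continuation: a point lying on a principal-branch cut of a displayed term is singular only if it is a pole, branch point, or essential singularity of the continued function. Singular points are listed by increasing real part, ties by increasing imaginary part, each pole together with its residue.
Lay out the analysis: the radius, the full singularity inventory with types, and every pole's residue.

Denominator factor (ε**2 - 11*ε/8 + 4/3)^3: discriminant -661/192, complex-conjugate roots (11/16) + ((1/48)*sqrt(1983))*i and (11/16) - ((1/48)*sqrt(1983))*i; poles of order 3, moduli (2/3)*sqrt(3) and (2/3)*sqrt(3).
The radius of convergence is the smallest modulus among the singular points: (2/3)*sqrt(3).
The factor ε**2 - 11*ε/8 + 4/3 splits as (ε - a)(ε - a') with a = (11/16) - ((1/48)*sqrt(1983))*i, a' = (11/16) + ((1/48)*sqrt(1983))*i. At the order-3 pole a set g(ε) = (ε - a)^3*f(ε) = [37/15 - 2*ε/3] / (ε - a')^3.
Order-3 pole: residue = g''(a)/2; g''((11/16) - ((1/48)*sqrt(1983))*i) = ((35536896/1444023905)*sqrt(1983))*i, so the residue is ((17768448/1444023905)*sqrt(1983))*i.
The factor ε**2 - 11*ε/8 + 4/3 splits as (ε - a)(ε - a') with a = (11/16) + ((1/48)*sqrt(1983))*i, a' = (11/16) - ((1/48)*sqrt(1983))*i. At the order-3 pole a set g(ε) = (ε - a)^3*f(ε) = [37/15 - 2*ε/3] / (ε - a')^3.
Order-3 pole: residue = g''(a)/2; g''((11/16) + ((1/48)*sqrt(1983))*i) = -((35536896/1444023905)*sqrt(1983))*i, so the residue is -((17768448/1444023905)*sqrt(1983))*i.
List the singular points by increasing real part (a conjugate pair: the negative imaginary part first).

Radius of convergence at 0: (2/3)*sqrt(3).
At (11/16) - ((1/48)*sqrt(1983))*i: a pole of order 3; residue ((17768448/1444023905)*sqrt(1983))*i.
At (11/16) + ((1/48)*sqrt(1983))*i: a pole of order 3; residue -((17768448/1444023905)*sqrt(1983))*i.


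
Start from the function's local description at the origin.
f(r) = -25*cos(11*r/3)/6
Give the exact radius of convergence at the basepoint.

The radius of convergence is infinite.

The factor cos(11*r/3) is entire and contributes no finite singular point.
The polynomial part has no poles.
No finite singular points: the Taylor series at 0 converges everywhere.


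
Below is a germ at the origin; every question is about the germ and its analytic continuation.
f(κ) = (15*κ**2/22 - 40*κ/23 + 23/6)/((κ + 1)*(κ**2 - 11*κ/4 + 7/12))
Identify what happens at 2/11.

The point is a regular point.

Denominator factors: κ + 1 = 13/11 at κ = 2/11; κ**2 - 11*κ/4 + 7/12 = 169/1452 at κ = 2/11 — none vanishes.
So the germ continues analytically to 2/11.


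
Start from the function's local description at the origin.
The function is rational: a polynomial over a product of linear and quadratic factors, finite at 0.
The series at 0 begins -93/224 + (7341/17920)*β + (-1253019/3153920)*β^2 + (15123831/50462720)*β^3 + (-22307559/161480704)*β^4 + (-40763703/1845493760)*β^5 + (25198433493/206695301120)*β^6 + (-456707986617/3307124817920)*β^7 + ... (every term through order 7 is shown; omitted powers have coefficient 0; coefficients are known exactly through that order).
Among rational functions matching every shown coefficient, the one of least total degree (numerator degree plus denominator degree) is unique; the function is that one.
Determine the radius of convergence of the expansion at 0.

The radius of convergence is (2/3)*sqrt(3).

No rational of total degree below 5 reproduces all 8 coefficients; solving the [2/3] Pade equations on them gives f(β) = (-7*β**2/11 - 32*β/35 - 31/28)/((β + 2)*(β**2 + 7*β/4 + 4/3)), whose expansion matches every shown term.
Denominator factor (β + 2): pole of order 1 at -2, modulus 2.
Denominator factor (β**2 + 7*β/4 + 4/3): discriminant -109/48, complex-conjugate roots (-7/8) + ((1/24)*sqrt(327))*i and (-7/8) - ((1/24)*sqrt(327))*i; poles of order 1, moduli (2/3)*sqrt(3) and (2/3)*sqrt(3).
The radius of convergence is the smallest modulus among the singular points: (2/3)*sqrt(3).


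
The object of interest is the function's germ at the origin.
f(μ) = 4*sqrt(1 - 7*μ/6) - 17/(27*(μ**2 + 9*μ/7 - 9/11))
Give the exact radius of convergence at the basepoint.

Denominator factor (μ**2 + 9*μ/7 - 9/11): discriminant 2655/539, real irrational roots -9/14 + (3/154)*sqrt(3245) and -9/14 - (3/154)*sqrt(3245); poles of order 1, moduli -9/14 + (3/154)*sqrt(3245) and 9/14 + (3/154)*sqrt(3245).
Branch term (4)*sqrt(1 - μ/(6/7)): its argument vanishes at μ = 6/7, a square-root branch point, modulus 6/7.
The radius of convergence is the smallest modulus among the singular points: -9/14 + (3/154)*sqrt(3245).

The radius of convergence is -9/14 + (3/154)*sqrt(3245).


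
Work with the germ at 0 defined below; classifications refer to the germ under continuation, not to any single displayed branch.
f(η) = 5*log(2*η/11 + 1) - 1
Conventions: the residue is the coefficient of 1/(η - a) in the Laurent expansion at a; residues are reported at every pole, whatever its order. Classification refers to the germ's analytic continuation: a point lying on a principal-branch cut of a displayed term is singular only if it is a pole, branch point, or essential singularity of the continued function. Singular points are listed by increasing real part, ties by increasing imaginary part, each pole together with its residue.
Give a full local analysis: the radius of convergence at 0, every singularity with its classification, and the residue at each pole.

Branch term (5)*log(1 - η/(-11/2)): its argument vanishes at η = -11/2, a logarithmic branch point, modulus 11/2.
The radius of convergence is the smallest modulus among the singular points: 11/2.

Radius of convergence at 0: 11/2.
At -11/2: a logarithmic branch point.


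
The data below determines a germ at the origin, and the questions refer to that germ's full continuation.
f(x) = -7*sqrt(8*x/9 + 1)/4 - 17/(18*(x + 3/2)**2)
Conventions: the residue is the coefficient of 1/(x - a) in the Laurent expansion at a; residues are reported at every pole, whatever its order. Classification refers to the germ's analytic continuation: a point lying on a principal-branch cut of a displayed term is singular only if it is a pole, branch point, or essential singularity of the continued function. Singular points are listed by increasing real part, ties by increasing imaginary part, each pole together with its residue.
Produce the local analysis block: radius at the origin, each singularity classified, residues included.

Radius of convergence at 0: 9/8.
At -3/2: a pole of order 2; residue 0.
At -9/8: an algebraic (square-root) branch point.

Denominator factor (x + 3/2)^2: pole of order 2 at -3/2, modulus 3/2.
Branch term (-7/4)*sqrt(1 - x/(-9/8)): its argument vanishes at x = -9/8, a square-root branch point, modulus 9/8.
The radius of convergence is the smallest modulus among the singular points: 9/8.
The branch term is analytic at -3/2 and contributes nothing to the residue; only the rational part matters.
At the order-2 pole -3/2 set g(x) = (x - (-3/2))^2*(rational part) = -17/18.
Order-2 pole: residue = g'(a); g'(-3/2) = 0, so the residue is 0.
List the singular points by increasing real part (a conjugate pair: the negative imaginary part first).


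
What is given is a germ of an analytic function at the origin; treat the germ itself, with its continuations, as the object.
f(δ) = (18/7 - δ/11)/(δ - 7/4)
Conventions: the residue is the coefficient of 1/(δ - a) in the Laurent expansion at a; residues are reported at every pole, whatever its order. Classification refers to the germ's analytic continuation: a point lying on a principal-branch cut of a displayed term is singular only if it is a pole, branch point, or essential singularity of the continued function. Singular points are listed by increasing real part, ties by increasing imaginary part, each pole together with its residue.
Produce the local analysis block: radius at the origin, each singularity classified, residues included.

Denominator factor (δ - 7/4): pole of order 1 at 7/4, modulus 7/4.
The radius of convergence is the smallest modulus among the singular points: 7/4.
At the order-1 pole 7/4 set g(δ) = (δ - (7/4))*f(δ) = 18/7 - δ/11.
Simple pole: residue = g(a) at a = 7/4, which is 743/308.

Radius of convergence at 0: 7/4.
At 7/4: a pole of order 1; residue 743/308.


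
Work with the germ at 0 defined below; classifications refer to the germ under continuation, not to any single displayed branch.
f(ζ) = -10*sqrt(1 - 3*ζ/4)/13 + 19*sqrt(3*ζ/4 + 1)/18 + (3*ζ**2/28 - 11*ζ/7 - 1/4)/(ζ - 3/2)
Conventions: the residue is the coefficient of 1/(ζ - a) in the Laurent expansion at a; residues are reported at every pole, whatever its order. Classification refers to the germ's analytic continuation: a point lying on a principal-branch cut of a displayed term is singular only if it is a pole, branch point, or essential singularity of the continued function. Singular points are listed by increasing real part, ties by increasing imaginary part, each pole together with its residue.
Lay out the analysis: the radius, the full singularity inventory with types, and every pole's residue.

Radius of convergence at 0: 4/3.
At -4/3: an algebraic (square-root) branch point.
At 4/3: an algebraic (square-root) branch point.
At 3/2: a pole of order 1; residue -265/112.

Denominator factor (ζ - 3/2): pole of order 1 at 3/2, modulus 3/2.
Branch term (19/18)*sqrt(1 - ζ/(-4/3)): its argument vanishes at ζ = -4/3, a square-root branch point, modulus 4/3.
Branch term (-10/13)*sqrt(1 - ζ/(4/3)): its argument vanishes at ζ = 4/3, a square-root branch point, modulus 4/3.
The radius of convergence is the smallest modulus among the singular points: 4/3.
The branch terms are analytic at 3/2 and contribute nothing to the residue; only the rational part matters.
At the order-1 pole 3/2 set g(ζ) = (ζ - (3/2))*(rational part) = 3*ζ**2/28 - 11*ζ/7 - 1/4.
Simple pole: residue = g(a) at a = 3/2, which is -265/112.
List the singular points by increasing real part (a conjugate pair: the negative imaginary part first).


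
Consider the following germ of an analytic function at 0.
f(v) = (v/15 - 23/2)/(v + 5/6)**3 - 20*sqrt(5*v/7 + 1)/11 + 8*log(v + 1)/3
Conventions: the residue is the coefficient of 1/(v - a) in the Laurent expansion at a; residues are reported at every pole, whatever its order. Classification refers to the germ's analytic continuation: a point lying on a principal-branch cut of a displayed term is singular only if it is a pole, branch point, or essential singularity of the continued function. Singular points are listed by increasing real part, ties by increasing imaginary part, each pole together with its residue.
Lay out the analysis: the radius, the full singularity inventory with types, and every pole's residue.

Radius of convergence at 0: 5/6.
At -7/5: an algebraic (square-root) branch point.
At -1: a logarithmic branch point.
At -5/6: a pole of order 3; residue 0.

Denominator factor (v + 5/6)^3: pole of order 3 at -5/6, modulus 5/6.
Branch term (-20/11)*sqrt(1 - v/(-7/5)): its argument vanishes at v = -7/5, a square-root branch point, modulus 7/5.
Branch term (8/3)*log(1 - v/(-1)): its argument vanishes at v = -1, a logarithmic branch point, modulus 1.
The radius of convergence is the smallest modulus among the singular points: 5/6.
The branch terms are analytic at -5/6 and contribute nothing to the residue; only the rational part matters.
At the order-3 pole -5/6 set g(v) = (v - (-5/6))^3*(rational part) = v/15 - 23/2.
Order-3 pole: residue = g''(a)/2; g''(-5/6) = 0, so the residue is 0.
List the singular points by increasing real part (a conjugate pair: the negative imaginary part first).


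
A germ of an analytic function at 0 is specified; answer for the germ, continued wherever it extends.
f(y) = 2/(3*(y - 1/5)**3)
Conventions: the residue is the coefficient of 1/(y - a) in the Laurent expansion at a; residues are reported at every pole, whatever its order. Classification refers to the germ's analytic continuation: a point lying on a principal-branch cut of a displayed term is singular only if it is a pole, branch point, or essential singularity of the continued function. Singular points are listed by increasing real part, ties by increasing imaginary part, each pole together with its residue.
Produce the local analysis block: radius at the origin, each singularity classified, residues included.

Radius of convergence at 0: 1/5.
At 1/5: a pole of order 3; residue 0.

Denominator factor (y - 1/5)^3: pole of order 3 at 1/5, modulus 1/5.
The radius of convergence is the smallest modulus among the singular points: 1/5.
At the order-3 pole 1/5 set g(y) = (y - (1/5))^3*f(y) = 2/3.
Order-3 pole: residue = g''(a)/2; g''(1/5) = 0, so the residue is 0.


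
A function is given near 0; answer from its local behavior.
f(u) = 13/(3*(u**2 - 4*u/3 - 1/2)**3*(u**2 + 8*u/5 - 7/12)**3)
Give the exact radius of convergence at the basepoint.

The radius of convergence is -2/3 + (1/6)*sqrt(34).

Denominator factor (u**2 - 4*u/3 - 1/2)^3: discriminant 34/9, real irrational roots 2/3 + (1/6)*sqrt(34) and 2/3 - (1/6)*sqrt(34); poles of order 3, moduli 2/3 + (1/6)*sqrt(34) and -2/3 + (1/6)*sqrt(34).
Denominator factor (u**2 + 8*u/5 - 7/12)^3: discriminant 367/75, real irrational roots -4/5 + (1/30)*sqrt(1101) and -4/5 - (1/30)*sqrt(1101); poles of order 3, moduli -4/5 + (1/30)*sqrt(1101) and 4/5 + (1/30)*sqrt(1101).
The radius of convergence is the smallest modulus among the singular points: -2/3 + (1/6)*sqrt(34).


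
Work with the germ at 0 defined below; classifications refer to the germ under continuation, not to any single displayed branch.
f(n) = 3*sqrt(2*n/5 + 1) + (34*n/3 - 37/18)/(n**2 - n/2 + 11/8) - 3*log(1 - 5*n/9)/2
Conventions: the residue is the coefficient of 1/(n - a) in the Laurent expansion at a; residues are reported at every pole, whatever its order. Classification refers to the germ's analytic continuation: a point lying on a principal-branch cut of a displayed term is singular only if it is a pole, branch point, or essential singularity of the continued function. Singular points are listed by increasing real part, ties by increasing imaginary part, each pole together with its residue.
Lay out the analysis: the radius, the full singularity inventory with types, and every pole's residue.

Denominator factor (n**2 - n/2 + 11/8): discriminant -21/4, complex-conjugate roots (1/4) + ((1/4)*sqrt(21))*i and (1/4) - ((1/4)*sqrt(21))*i; poles of order 1, moduli (1/4)*sqrt(22) and (1/4)*sqrt(22).
Branch term (3)*sqrt(1 - n/(-5/2)): its argument vanishes at n = -5/2, a square-root branch point, modulus 5/2.
Branch term (-3/2)*log(1 - n/(9/5)): its argument vanishes at n = 9/5, a logarithmic branch point, modulus 9/5.
The radius of convergence is the smallest modulus among the singular points: (1/4)*sqrt(22).
The branch terms are analytic at (1/4) - ((1/4)*sqrt(21))*i and contribute nothing to the residue; only the rational part matters.
The factor n**2 - n/2 + 11/8 splits as (n - a)(n - a') with a = (1/4) - ((1/4)*sqrt(21))*i, a' = (1/4) + ((1/4)*sqrt(21))*i. At the order-1 pole a set g(n) = (n - a)*(rational part) = [34*n/3 - 37/18] / (n - a').
Simple pole: residue = g(a) at a = (1/4) - ((1/4)*sqrt(21))*i, which is (17/3) + ((2/27)*sqrt(21))*i.
The branch terms are analytic at (1/4) + ((1/4)*sqrt(21))*i and contribute nothing to the residue; only the rational part matters.
The factor n**2 - n/2 + 11/8 splits as (n - a)(n - a') with a = (1/4) + ((1/4)*sqrt(21))*i, a' = (1/4) - ((1/4)*sqrt(21))*i. At the order-1 pole a set g(n) = (n - a)*(rational part) = [34*n/3 - 37/18] / (n - a').
Simple pole: residue = g(a) at a = (1/4) + ((1/4)*sqrt(21))*i, which is (17/3) - ((2/27)*sqrt(21))*i.
List the singular points by increasing real part (a conjugate pair: the negative imaginary part first).

Radius of convergence at 0: (1/4)*sqrt(22).
At -5/2: an algebraic (square-root) branch point.
At (1/4) - ((1/4)*sqrt(21))*i: a pole of order 1; residue (17/3) + ((2/27)*sqrt(21))*i.
At (1/4) + ((1/4)*sqrt(21))*i: a pole of order 1; residue (17/3) - ((2/27)*sqrt(21))*i.
At 9/5: a logarithmic branch point.


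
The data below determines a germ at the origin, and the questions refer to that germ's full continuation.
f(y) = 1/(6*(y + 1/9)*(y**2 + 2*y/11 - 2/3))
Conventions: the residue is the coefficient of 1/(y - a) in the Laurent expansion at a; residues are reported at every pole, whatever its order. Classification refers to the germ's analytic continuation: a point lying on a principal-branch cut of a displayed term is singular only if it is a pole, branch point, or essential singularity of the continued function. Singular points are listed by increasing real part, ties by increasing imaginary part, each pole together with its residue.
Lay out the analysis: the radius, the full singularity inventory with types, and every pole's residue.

Denominator factor (y**2 + 2*y/11 - 2/3): discriminant 980/363, real irrational roots -1/11 + (7/33)*sqrt(15) and -1/11 - (7/33)*sqrt(15); poles of order 1, moduli -1/11 + (7/33)*sqrt(15) and 1/11 + (7/33)*sqrt(15).
Denominator factor (y + 1/9): pole of order 1 at -1/9, modulus 1/9.
The radius of convergence is the smallest modulus among the singular points: 1/9.
The factor y**2 + 2*y/11 - 2/3 splits as (y - a)(y - a') with a = -1/11 - (7/33)*sqrt(15), a' = -1/11 + (7/33)*sqrt(15). At the order-1 pole a set g(y) = (y - a)*f(y) = [1/(6*(y + 1/9))] / (y - a').
Simple pole: residue = g(a) at a = -1/11 - (7/33)*sqrt(15), which is 297/2404 + (33/42070)*sqrt(15).
At the order-1 pole -1/9 set g(y) = (y - (-1/9))*f(y) = 1/(6*(y**2 + 2*y/11 - 2/3)).
Simple pole: residue = g(a) at a = -1/9, which is -297/1202.
The factor y**2 + 2*y/11 - 2/3 splits as (y - a)(y - a') with a = -1/11 + (7/33)*sqrt(15), a' = -1/11 - (7/33)*sqrt(15). At the order-1 pole a set g(y) = (y - a)*f(y) = [1/(6*(y + 1/9))] / (y - a').
Simple pole: residue = g(a) at a = -1/11 + (7/33)*sqrt(15), which is 297/2404 - (33/42070)*sqrt(15).
List the singular points by increasing real part (a conjugate pair: the negative imaginary part first).

Radius of convergence at 0: 1/9.
At -1/11 - (7/33)*sqrt(15): a pole of order 1; residue 297/2404 + (33/42070)*sqrt(15).
At -1/9: a pole of order 1; residue -297/1202.
At -1/11 + (7/33)*sqrt(15): a pole of order 1; residue 297/2404 - (33/42070)*sqrt(15).


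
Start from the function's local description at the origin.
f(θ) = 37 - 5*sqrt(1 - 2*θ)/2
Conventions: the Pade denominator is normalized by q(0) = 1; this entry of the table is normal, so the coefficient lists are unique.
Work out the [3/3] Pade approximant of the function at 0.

Taylor coefficients needed (expand at 0): a_0 = 69/2, a_1 = 5/2, a_2 = 5/4, a_3 = 5/4, a_4 = 25/16, a_5 = 35/16, a_6 = 105/32.
Write the denominator as Q(θ) = 1 + q1*θ + q2*θ^2 + q3*θ^3. Requiring Q*f - P = O(θ^7) with deg P <= 3 kills the coefficients of θ^4..θ^6 in Q*f:
  θ^4: a_4 + q1*a_3 + q2*a_2 + q3*a_1 = 0, i.e. 25/16 + (5/4)*q1 + (5/4)*q2 + (5/2)*q3 = 0.
  θ^5: a_5 + q1*a_4 + q2*a_3 + q3*a_2 = 0, i.e. 35/16 + (25/16)*q1 + (5/4)*q2 + (5/4)*q3 = 0.
  θ^6: a_6 + q1*a_5 + q2*a_4 + q3*a_3 = 0, i.e. 105/32 + (35/16)*q1 + (25/16)*q2 + (5/4)*q3 = 0.
Solving this linear system: q1 = -5/2, q2 = 3/2, q3 = -1/8.
The numerator is Q*f truncated at degree 3: P0 = a_0 = 69/2; P1 = a_1 + q1*a_0 = -335/4; P2 = a_2 + q1*a_1 + q2*a_0 = 187/4; P3 = a_3 + q1*a_2 + q2*a_1 + q3*a_0 = -39/16.

The Pade approximant has numerator coefficients [69/2, -335/4, 187/4, -39/16]; denominator coefficients [1, -5/2, 3/2, -1/8].
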